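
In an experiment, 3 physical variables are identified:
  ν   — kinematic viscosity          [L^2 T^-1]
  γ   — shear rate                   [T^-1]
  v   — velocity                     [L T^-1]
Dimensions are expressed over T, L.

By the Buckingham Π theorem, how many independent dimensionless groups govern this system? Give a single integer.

Dimensional matrix (T×L by ν×γ×v):
  T: [-1 -1 -1]
  L: [ 2  0  1]
Row reduction gives pivot columns ν,γ; rank = 2
3 vars − rank 2 = 1 Π group

1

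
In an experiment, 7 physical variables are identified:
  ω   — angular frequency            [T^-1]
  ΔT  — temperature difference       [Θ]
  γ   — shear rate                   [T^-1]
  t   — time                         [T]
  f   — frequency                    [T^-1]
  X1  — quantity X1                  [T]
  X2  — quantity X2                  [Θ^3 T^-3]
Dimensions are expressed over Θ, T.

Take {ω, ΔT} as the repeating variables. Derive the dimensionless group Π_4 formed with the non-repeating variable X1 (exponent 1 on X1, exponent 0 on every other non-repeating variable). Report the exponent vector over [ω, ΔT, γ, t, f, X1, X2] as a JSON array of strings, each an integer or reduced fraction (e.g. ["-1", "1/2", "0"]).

["1", "0", "0", "0", "0", "1", "0"]

Write exponents as rows Θ,T / cols ω,ΔT,γ,t,f,X1,X2:
  Θ: [ 0  1  0  0  0  0  3]
  T: [-1  0 -1  1 -1  1 -3]
RREF → pivots at {ω,ΔT} ⇒ r = 2
Pivot set = {ω,ΔT}, free = {γ,t,f,X1,X2}
RREF:
  r0: [   1    0    1   -1    1   -1    3]
  r1: [   0    1    0    0    0    0    3]
Fix exponent of X1 at 1, γ at 0, t at 0, f at 0, X2 at 0; solve each RREF row for its pivot's exponent:
  r0: exp(ω) + (-1)·1 = 0 ⇒ exp(ω) = 1
  r1: exp(ΔT) + (0)·1 = 0 ⇒ exp(ΔT) = 0
Π_4 = ω · X1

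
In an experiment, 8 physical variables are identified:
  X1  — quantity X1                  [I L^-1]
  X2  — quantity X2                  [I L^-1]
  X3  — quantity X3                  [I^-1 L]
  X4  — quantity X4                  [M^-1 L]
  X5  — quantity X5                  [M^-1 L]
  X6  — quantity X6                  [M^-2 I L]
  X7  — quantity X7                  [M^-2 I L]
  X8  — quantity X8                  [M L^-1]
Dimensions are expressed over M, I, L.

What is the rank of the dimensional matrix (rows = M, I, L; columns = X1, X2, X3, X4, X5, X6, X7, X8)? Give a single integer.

2

Dimensional matrix (M×I×L by X1×X2×X3×X4×X5×X6×X7×X8):
  M: [ 0  0  0 -1 -1 -2 -2  1]
  I: [ 1  1 -1  0  0  1  1  0]
  L: [-1 -1  1  1  1  1  1 -1]
Echelon form has 2 nonzero rows (pivots: X1,X4)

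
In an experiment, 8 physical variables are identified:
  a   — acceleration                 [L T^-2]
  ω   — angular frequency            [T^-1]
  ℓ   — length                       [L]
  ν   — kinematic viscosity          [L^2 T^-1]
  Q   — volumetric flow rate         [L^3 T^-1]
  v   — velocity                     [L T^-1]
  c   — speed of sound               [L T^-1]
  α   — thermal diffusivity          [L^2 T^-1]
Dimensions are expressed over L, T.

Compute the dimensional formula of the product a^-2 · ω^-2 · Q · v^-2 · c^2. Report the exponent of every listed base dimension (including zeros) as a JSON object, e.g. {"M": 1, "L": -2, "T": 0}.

{"L": 1, "T": 5}

Dimensional matrix (L×T by a×ω×ℓ×ν×Q×v×c×α):
  L: [ 1  0  1  2  3  1  1  2]
  T: [-2 -1  0 -1 -1 -1 -1 -1]
  [L]: (-2)·1+(-2)·0+(1)·3+(-2)·1+(2)·1 = 1
  [T]: (-2)·-2+(-2)·-1+(1)·-1+(-2)·-1+(2)·-1 = 5
⇒ L T^5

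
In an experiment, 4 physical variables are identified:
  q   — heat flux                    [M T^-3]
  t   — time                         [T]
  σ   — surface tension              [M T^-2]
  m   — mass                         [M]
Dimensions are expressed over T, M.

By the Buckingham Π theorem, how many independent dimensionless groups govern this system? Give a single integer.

2

Dimensional matrix (T×M by q×t×σ×m):
  T: [-3  1 -2  0]
  M: [ 1  0  1  1]
Echelon form has 2 nonzero rows (pivots: q,t)
n=4, r=2 ⇒ 2 dimensionless groups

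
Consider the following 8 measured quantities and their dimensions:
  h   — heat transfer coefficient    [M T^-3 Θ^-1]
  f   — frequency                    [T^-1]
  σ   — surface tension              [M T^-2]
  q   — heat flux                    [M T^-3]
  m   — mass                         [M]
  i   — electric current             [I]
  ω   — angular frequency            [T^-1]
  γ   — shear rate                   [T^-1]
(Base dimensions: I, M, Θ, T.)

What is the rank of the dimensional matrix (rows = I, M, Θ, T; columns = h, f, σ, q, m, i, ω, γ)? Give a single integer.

4

Exponent matrix [I,M,Θ,T] × [h,f,σ,q,m,i,ω,γ]:
  I: [ 0  0  0  0  0  1  0  0]
  M: [ 1  0  1  1  1  0  0  0]
  Θ: [-1  0  0  0  0  0  0  0]
  T: [-3 -1 -2 -3  0  0 -1 -1]
Row reduction gives pivot columns h,f,σ,i; rank = 4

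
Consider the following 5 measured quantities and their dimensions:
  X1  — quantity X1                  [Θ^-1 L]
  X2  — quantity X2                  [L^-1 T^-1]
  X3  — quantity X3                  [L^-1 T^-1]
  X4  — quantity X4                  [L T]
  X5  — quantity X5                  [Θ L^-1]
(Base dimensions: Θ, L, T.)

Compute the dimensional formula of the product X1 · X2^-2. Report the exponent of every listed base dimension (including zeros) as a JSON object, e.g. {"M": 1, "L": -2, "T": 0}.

{"Θ": -1, "L": 3, "T": 2}

Write exponents as rows Θ,L,T / cols X1,X2,X3,X4,X5:
  Θ: [-1  0  0  0  1]
  L: [ 1 -1 -1  1 -1]
  T: [ 0 -1 -1  1  0]
  [Θ]: (1)·-1+(-2)·0 = -1
  [L]: (1)·1+(-2)·-1 = 3
  [T]: (1)·0+(-2)·-1 = 2
⇒ Θ^-1 L^3 T^2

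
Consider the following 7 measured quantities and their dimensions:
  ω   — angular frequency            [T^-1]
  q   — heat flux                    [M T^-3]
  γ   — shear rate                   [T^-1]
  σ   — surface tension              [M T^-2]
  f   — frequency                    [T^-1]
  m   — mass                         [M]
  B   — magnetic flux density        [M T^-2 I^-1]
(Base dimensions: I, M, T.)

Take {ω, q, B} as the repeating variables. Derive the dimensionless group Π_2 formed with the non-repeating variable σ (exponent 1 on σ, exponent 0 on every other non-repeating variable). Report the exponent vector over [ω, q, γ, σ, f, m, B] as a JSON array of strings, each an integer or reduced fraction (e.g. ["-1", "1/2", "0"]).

["1", "-1", "0", "1", "0", "0", "0"]

Write exponents as rows I,M,T / cols ω,q,γ,σ,f,m,B:
  I: [ 0  0  0  0  0  0 -1]
  M: [ 0  1  0  1  0  1  1]
  T: [-1 -3 -1 -2 -1  0 -2]
Echelon form has 3 nonzero rows (pivots: ω,q,B)
Repeat: ω,q,B; free: γ,σ,f,m
RREF:
  r0: [   1    0    1   -1    1   -3    0]
  r1: [   0    1    0    1    0    1    0]
  r2: [   0    0    0    0    0    0    1]
Fix exponent of σ at 1, γ at 0, f at 0, m at 0; solve each RREF row for its pivot's exponent:
  r0: exp(ω) + (-1)·1 = 0 ⇒ exp(ω) = 1
  r1: exp(q) + (1)·1 = 0 ⇒ exp(q) = -1
  r2: exp(B) + (0)·1 = 0 ⇒ exp(B) = 0
Π_2 = ω · q^-1 · σ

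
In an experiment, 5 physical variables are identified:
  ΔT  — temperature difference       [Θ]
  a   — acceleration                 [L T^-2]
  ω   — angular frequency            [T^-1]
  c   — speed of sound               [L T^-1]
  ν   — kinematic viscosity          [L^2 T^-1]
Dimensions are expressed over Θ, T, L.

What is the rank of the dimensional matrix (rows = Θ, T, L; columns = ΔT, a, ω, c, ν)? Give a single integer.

Exponent matrix [Θ,T,L] × [ΔT,a,ω,c,ν]:
  Θ: [ 1  0  0  0  0]
  T: [ 0 -2 -1 -1 -1]
  L: [ 0  1  0  1  2]
Row reduction gives pivot columns ΔT,a,ω; rank = 3

3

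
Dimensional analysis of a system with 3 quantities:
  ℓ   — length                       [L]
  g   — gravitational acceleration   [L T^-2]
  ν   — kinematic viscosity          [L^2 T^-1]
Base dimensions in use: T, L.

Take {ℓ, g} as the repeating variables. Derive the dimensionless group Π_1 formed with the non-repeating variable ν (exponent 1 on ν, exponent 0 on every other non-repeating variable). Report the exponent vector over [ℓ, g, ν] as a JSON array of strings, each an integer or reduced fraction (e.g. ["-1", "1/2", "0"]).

Write exponents as rows T,L / cols ℓ,g,ν:
  T: [ 0 -2 -1]
  L: [ 1  1  2]
RREF → pivots at {ℓ,g} ⇒ r = 2
Repeat: ℓ,g; free: ν
RREF:
  r0: [   1    0  3/2]
  r1: [   0    1  1/2]
Fix exponent of ν at 1; solve each RREF row for its pivot's exponent:
  r0: exp(ℓ) + (3/2)·1 = 0 ⇒ exp(ℓ) = -3/2
  r1: exp(g) + (1/2)·1 = 0 ⇒ exp(g) = -1/2
Π_1 = ℓ^(-3/2) · g^(-1/2) · ν

["-3/2", "-1/2", "1"]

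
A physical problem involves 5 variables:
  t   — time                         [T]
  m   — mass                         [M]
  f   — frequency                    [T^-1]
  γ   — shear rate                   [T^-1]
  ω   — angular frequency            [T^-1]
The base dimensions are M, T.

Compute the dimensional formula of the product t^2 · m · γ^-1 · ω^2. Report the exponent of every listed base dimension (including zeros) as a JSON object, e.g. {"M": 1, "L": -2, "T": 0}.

{"M": 1, "T": 1}

Dimensional matrix (M×T by t×m×f×γ×ω):
  M: [ 0  1  0  0  0]
  T: [ 1  0 -1 -1 -1]
  [M]: (2)·0+(1)·1+(-1)·0+(2)·0 = 1
  [T]: (2)·1+(1)·0+(-1)·-1+(2)·-1 = 1
⇒ M T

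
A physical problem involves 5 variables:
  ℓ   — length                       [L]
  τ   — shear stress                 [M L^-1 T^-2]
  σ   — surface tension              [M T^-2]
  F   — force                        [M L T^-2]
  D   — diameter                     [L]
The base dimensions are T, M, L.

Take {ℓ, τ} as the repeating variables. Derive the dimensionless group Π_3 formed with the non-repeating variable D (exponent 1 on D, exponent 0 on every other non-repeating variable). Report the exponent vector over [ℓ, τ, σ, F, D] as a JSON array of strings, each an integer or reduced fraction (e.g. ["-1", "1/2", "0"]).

Exponent matrix [T,M,L] × [ℓ,τ,σ,F,D]:
  T: [ 0 -2 -2 -2  0]
  M: [ 0  1  1  1  0]
  L: [ 1 -1  0  1  1]
RREF → pivots at {ℓ,τ} ⇒ r = 2
Pivot set = {ℓ,τ}, free = {σ,F,D}
RREF:
  r0: [   1    0    1    2    1]
  r1: [   0    1    1    1    0]
  r2: [   0    0    0    0    0]
Fix exponent of D at 1, σ at 0, F at 0; solve each RREF row for its pivot's exponent:
  r0: exp(ℓ) + (1)·1 = 0 ⇒ exp(ℓ) = -1
  r1: exp(τ) + (0)·1 = 0 ⇒ exp(τ) = 0
Π_3 = ℓ^-1 · D

["-1", "0", "0", "0", "1"]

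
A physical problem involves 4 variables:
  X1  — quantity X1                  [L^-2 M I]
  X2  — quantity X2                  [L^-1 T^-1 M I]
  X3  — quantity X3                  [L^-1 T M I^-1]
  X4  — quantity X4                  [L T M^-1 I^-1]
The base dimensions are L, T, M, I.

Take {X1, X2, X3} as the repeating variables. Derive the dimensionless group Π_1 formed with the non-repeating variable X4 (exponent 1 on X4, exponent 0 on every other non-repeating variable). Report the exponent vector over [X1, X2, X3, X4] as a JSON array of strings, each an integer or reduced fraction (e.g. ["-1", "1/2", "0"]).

["0", "1", "0", "1"]

Write exponents as rows L,T,M,I / cols X1,X2,X3,X4:
  L: [-2 -1 -1  1]
  T: [ 0 -1  1  1]
  M: [ 1  1  1 -1]
  I: [ 1  1 -1 -1]
RREF → pivots at {X1,X2,X3} ⇒ r = 3
Repeat: X1,X2,X3; free: X4
RREF:
  r0: [   1    0    0    0]
  r1: [   0    1    0   -1]
  r2: [   0    0    1    0]
  r3: [   0    0    0    0]
Fix exponent of X4 at 1; solve each RREF row for its pivot's exponent:
  r0: exp(X1) + (0)·1 = 0 ⇒ exp(X1) = 0
  r1: exp(X2) + (-1)·1 = 0 ⇒ exp(X2) = 1
  r2: exp(X3) + (0)·1 = 0 ⇒ exp(X3) = 0
Π_1 = X2 · X4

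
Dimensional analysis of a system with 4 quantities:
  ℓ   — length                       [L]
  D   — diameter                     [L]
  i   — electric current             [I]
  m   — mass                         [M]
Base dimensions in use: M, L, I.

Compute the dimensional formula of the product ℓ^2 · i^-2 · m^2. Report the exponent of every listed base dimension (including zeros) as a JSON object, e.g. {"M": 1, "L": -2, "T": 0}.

Exponent matrix [M,L,I] × [ℓ,D,i,m]:
  M: [ 0  0  0  1]
  L: [ 1  1  0  0]
  I: [ 0  0  1  0]
  [M]: (2)·0+(-2)·0+(2)·1 = 2
  [L]: (2)·1+(-2)·0+(2)·0 = 2
  [I]: (2)·0+(-2)·1+(2)·0 = -2
⇒ M^2 L^2 I^-2

{"M": 2, "L": 2, "I": -2}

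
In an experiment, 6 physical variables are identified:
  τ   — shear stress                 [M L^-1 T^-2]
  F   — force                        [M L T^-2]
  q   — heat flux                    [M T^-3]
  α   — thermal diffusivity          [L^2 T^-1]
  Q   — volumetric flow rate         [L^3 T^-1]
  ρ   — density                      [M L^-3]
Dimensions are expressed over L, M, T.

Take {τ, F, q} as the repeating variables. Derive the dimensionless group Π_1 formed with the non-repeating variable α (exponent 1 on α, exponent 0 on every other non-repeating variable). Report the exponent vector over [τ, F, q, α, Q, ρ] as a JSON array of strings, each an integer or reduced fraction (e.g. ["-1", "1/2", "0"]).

["3/2", "-1/2", "-1", "1", "0", "0"]

Dimensional matrix (L×M×T by τ×F×q×α×Q×ρ):
  L: [-1  1  0  2  3 -3]
  M: [ 1  1  1  0  0  1]
  T: [-2 -2 -3 -1 -1  0]
RREF → pivots at {τ,F,q} ⇒ r = 3
Pivot set = {τ,F,q}, free = {α,Q,ρ}
RREF:
  r0: [   1    0    0 -3/2   -2    3]
  r1: [   0    1    0  1/2    1    0]
  r2: [   0    0    1    1    1   -2]
Fix exponent of α at 1, Q at 0, ρ at 0; solve each RREF row for its pivot's exponent:
  r0: exp(τ) + (-3/2)·1 = 0 ⇒ exp(τ) = 3/2
  r1: exp(F) + (1/2)·1 = 0 ⇒ exp(F) = -1/2
  r2: exp(q) + (1)·1 = 0 ⇒ exp(q) = -1
Π_1 = τ^(3/2) · F^(-1/2) · q^-1 · α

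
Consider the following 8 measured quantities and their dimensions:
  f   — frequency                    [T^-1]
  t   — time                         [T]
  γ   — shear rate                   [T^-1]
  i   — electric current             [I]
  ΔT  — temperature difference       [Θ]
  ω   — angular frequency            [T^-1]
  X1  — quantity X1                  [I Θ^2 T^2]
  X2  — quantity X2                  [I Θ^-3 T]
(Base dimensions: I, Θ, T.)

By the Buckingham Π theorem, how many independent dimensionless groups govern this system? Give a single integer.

5

Exponent matrix [I,Θ,T] × [f,t,γ,i,ΔT,ω,X1,X2]:
  I: [ 0  0  0  1  0  0  1  1]
  Θ: [ 0  0  0  0  1  0  2 -3]
  T: [-1  1 -1  0  0 -1  2  1]
Row reduction gives pivot columns f,i,ΔT; rank = 3
8 vars − rank 3 = 5 Π groups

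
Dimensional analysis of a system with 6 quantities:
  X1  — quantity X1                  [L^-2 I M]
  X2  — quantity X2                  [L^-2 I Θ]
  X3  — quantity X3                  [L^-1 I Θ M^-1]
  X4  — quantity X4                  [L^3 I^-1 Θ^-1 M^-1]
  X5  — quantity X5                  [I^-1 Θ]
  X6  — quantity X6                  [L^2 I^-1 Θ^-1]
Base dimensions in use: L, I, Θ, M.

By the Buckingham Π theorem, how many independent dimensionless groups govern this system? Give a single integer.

Write exponents as rows L,I,Θ,M / cols X1,X2,X3,X4,X5,X6:
  L: [-2 -2 -1  3  0  2]
  I: [ 1  1  1 -1 -1 -1]
  Θ: [ 0  1  1 -1  1 -1]
  M: [ 1  0 -1 -1  0  0]
Echelon form has 3 nonzero rows (pivots: X1,X2,X3)
n=6, r=3 ⇒ 3 dimensionless groups

3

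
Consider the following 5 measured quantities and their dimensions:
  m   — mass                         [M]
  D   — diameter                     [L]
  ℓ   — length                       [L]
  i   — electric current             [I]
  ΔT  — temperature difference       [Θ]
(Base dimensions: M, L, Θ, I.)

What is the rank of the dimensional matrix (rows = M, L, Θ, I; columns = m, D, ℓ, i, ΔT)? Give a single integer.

Dimensional matrix (M×L×Θ×I by m×D×ℓ×i×ΔT):
  M: [ 1  0  0  0  0]
  L: [ 0  1  1  0  0]
  Θ: [ 0  0  0  0  1]
  I: [ 0  0  0  1  0]
Row reduction gives pivot columns m,D,i,ΔT; rank = 4

4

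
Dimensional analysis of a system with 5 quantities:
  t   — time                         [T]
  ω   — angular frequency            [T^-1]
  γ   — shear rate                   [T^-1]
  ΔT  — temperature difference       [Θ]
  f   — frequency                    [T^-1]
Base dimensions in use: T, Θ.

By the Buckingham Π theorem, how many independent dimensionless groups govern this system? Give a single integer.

Write exponents as rows T,Θ / cols t,ω,γ,ΔT,f:
  T: [ 1 -1 -1  0 -1]
  Θ: [ 0  0  0  1  0]
Row reduction gives pivot columns t,ΔT; rank = 2
Π count = n − r = 5 − 2 = 3

3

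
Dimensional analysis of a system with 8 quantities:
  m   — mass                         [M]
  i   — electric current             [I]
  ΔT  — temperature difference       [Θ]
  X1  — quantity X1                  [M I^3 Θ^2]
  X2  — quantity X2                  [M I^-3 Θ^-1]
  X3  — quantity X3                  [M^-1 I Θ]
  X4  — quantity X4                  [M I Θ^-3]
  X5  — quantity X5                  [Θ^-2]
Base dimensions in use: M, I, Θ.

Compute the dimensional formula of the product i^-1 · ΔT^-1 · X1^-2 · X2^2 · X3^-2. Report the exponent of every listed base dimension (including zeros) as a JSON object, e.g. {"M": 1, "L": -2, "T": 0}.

{"M": 2, "I": -15, "Θ": -9}

Write exponents as rows M,I,Θ / cols m,i,ΔT,X1,X2,X3,X4,X5:
  M: [ 1  0  0  1  1 -1  1  0]
  I: [ 0  1  0  3 -3  1  1  0]
  Θ: [ 0  0  1  2 -1  1 -3 -2]
  [M]: (-1)·0+(-1)·0+(-2)·1+(2)·1+(-2)·-1 = 2
  [I]: (-1)·1+(-1)·0+(-2)·3+(2)·-3+(-2)·1 = -15
  [Θ]: (-1)·0+(-1)·1+(-2)·2+(2)·-1+(-2)·1 = -9
⇒ M^2 I^-15 Θ^-9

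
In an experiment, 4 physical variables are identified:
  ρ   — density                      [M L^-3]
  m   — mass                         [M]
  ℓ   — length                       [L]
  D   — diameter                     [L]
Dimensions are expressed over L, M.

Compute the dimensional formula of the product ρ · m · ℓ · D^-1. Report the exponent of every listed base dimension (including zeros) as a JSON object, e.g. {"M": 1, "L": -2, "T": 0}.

{"L": -3, "M": 2}

Exponent matrix [L,M] × [ρ,m,ℓ,D]:
  L: [-3  0  1  1]
  M: [ 1  1  0  0]
  [L]: (1)·-3+(1)·0+(1)·1+(-1)·1 = -3
  [M]: (1)·1+(1)·1+(1)·0+(-1)·0 = 2
⇒ L^-3 M^2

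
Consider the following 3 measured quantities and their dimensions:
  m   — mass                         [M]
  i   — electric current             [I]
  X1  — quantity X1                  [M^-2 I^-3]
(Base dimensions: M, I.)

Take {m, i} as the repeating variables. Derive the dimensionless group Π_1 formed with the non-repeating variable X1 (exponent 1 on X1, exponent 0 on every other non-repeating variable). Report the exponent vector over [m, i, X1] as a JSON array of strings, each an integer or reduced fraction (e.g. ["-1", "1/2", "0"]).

Exponent matrix [M,I] × [m,i,X1]:
  M: [ 1  0 -2]
  I: [ 0  1 -3]
RREF → pivots at {m,i} ⇒ r = 2
Pivot set = {m,i}, free = {X1}
RREF:
  r0: [   1    0   -2]
  r1: [   0    1   -3]
Fix exponent of X1 at 1; solve each RREF row for its pivot's exponent:
  r0: exp(m) + (-2)·1 = 0 ⇒ exp(m) = 2
  r1: exp(i) + (-3)·1 = 0 ⇒ exp(i) = 3
Π_1 = m^2 · i^3 · X1

["2", "3", "1"]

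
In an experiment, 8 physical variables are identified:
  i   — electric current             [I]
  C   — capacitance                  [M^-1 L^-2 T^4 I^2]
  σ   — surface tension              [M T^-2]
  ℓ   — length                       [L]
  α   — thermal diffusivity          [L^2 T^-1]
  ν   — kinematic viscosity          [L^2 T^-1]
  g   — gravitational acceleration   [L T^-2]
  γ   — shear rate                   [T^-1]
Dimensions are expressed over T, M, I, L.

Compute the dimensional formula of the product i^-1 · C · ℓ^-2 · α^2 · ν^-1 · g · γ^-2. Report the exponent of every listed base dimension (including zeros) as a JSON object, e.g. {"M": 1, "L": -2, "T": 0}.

Dimensional matrix (T×M×I×L by i×C×σ×ℓ×α×ν×g×γ):
  T: [ 0  4 -2  0 -1 -1 -2 -1]
  M: [ 0 -1  1  0  0  0  0  0]
  I: [ 1  2  0  0  0  0  0  0]
  L: [ 0 -2  0  1  2  2  1  0]
  [T]: (-1)·0+(1)·4+(-2)·0+(2)·-1+(-1)·-1+(1)·-2+(-2)·-1 = 3
  [M]: (-1)·0+(1)·-1+(-2)·0+(2)·0+(-1)·0+(1)·0+(-2)·0 = -1
  [I]: (-1)·1+(1)·2+(-2)·0+(2)·0+(-1)·0+(1)·0+(-2)·0 = 1
  [L]: (-1)·0+(1)·-2+(-2)·1+(2)·2+(-1)·2+(1)·1+(-2)·0 = -1
⇒ T^3 M^-1 I L^-1

{"T": 3, "M": -1, "I": 1, "L": -1}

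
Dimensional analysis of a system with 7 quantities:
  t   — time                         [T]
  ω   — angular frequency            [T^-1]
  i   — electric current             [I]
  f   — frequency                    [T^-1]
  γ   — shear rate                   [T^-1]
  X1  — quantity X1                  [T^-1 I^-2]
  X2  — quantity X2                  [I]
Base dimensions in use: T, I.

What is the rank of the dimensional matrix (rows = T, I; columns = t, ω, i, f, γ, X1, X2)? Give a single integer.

2

Write exponents as rows T,I / cols t,ω,i,f,γ,X1,X2:
  T: [ 1 -1  0 -1 -1 -1  0]
  I: [ 0  0  1  0  0 -2  1]
Echelon form has 2 nonzero rows (pivots: t,i)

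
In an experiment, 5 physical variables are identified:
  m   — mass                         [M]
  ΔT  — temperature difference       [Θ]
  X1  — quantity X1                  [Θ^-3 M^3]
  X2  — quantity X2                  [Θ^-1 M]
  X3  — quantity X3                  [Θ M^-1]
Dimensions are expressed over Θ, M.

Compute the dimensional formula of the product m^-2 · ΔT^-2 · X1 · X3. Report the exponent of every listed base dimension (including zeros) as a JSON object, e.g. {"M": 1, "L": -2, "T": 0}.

{"Θ": -4, "M": 0}

Exponent matrix [Θ,M] × [m,ΔT,X1,X2,X3]:
  Θ: [ 0  1 -3 -1  1]
  M: [ 1  0  3  1 -1]
  [Θ]: (-2)·0+(-2)·1+(1)·-3+(1)·1 = -4
  [M]: (-2)·1+(-2)·0+(1)·3+(1)·-1 = 0
⇒ Θ^-4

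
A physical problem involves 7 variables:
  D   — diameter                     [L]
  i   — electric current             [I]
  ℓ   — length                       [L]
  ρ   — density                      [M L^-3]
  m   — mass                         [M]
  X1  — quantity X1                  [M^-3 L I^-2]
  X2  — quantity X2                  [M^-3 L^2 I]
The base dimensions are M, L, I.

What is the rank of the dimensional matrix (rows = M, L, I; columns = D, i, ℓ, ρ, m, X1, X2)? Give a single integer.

3

Exponent matrix [M,L,I] × [D,i,ℓ,ρ,m,X1,X2]:
  M: [ 0  0  0  1  1 -3 -3]
  L: [ 1  0  1 -3  0  1  2]
  I: [ 0  1  0  0  0 -2  1]
RREF → pivots at {D,i,ρ} ⇒ r = 3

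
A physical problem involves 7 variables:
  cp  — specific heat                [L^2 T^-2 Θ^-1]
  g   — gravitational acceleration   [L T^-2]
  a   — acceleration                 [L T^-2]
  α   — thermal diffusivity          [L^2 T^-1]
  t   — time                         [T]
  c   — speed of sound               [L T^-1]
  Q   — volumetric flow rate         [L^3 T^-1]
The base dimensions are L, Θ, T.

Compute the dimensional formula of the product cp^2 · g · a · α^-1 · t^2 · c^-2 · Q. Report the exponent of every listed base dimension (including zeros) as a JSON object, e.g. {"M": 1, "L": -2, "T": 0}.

Write exponents as rows L,Θ,T / cols cp,g,a,α,t,c,Q:
  L: [ 2  1  1  2  0  1  3]
  Θ: [-1  0  0  0  0  0  0]
  T: [-2 -2 -2 -1  1 -1 -1]
  [L]: (2)·2+(1)·1+(1)·1+(-1)·2+(2)·0+(-2)·1+(1)·3 = 5
  [Θ]: (2)·-1+(1)·0+(1)·0+(-1)·0+(2)·0+(-2)·0+(1)·0 = -2
  [T]: (2)·-2+(1)·-2+(1)·-2+(-1)·-1+(2)·1+(-2)·-1+(1)·-1 = -4
⇒ L^5 Θ^-2 T^-4

{"L": 5, "Θ": -2, "T": -4}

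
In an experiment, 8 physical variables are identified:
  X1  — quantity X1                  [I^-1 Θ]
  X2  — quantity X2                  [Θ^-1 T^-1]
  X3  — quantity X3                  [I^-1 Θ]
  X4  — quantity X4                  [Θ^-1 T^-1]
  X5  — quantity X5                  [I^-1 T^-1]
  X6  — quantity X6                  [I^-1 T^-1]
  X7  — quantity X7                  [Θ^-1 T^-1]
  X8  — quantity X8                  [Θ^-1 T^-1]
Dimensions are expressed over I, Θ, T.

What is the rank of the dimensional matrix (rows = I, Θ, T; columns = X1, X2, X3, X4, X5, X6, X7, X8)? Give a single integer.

Exponent matrix [I,Θ,T] × [X1,X2,X3,X4,X5,X6,X7,X8]:
  I: [-1  0 -1  0 -1 -1  0  0]
  Θ: [ 1 -1  1 -1  0  0 -1 -1]
  T: [ 0 -1  0 -1 -1 -1 -1 -1]
Echelon form has 2 nonzero rows (pivots: X1,X2)

2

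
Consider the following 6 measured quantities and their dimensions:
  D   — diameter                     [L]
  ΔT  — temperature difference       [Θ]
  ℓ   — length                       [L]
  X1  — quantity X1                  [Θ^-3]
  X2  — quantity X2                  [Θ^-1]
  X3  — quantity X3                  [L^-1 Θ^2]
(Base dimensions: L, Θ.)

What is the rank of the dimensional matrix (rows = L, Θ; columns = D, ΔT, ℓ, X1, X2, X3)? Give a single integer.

Dimensional matrix (L×Θ by D×ΔT×ℓ×X1×X2×X3):
  L: [ 1  0  1  0  0 -1]
  Θ: [ 0  1  0 -3 -1  2]
Echelon form has 2 nonzero rows (pivots: D,ΔT)

2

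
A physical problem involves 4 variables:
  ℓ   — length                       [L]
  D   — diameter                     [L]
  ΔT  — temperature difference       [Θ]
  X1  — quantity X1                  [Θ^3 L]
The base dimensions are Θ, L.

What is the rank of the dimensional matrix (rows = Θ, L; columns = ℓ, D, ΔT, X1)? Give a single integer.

2

Write exponents as rows Θ,L / cols ℓ,D,ΔT,X1:
  Θ: [ 0  0  1  3]
  L: [ 1  1  0  1]
Echelon form has 2 nonzero rows (pivots: ℓ,ΔT)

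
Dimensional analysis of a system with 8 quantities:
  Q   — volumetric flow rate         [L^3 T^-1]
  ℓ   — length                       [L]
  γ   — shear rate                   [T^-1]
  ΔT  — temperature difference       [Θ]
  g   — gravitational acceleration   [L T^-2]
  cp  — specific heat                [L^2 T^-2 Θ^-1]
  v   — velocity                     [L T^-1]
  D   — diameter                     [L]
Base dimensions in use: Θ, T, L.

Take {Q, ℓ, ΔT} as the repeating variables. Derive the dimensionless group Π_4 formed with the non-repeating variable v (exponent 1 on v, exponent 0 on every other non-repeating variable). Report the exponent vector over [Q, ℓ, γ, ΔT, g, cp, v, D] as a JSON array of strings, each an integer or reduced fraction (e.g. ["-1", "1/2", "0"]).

["-1", "2", "0", "0", "0", "0", "1", "0"]

Exponent matrix [Θ,T,L] × [Q,ℓ,γ,ΔT,g,cp,v,D]:
  Θ: [ 0  0  0  1  0 -1  0  0]
  T: [-1  0 -1  0 -2 -2 -1  0]
  L: [ 3  1  0  0  1  2  1  1]
Echelon form has 3 nonzero rows (pivots: Q,ℓ,ΔT)
Repeat: Q,ℓ,ΔT; free: γ,g,cp,v,D
RREF:
  r0: [   1    0    1    0    2    2    1    0]
  r1: [   0    1   -3    0   -5   -4   -2    1]
  r2: [   0    0    0    1    0   -1    0    0]
Fix exponent of v at 1, γ at 0, g at 0, cp at 0, D at 0; solve each RREF row for its pivot's exponent:
  r0: exp(Q) + (1)·1 = 0 ⇒ exp(Q) = -1
  r1: exp(ℓ) + (-2)·1 = 0 ⇒ exp(ℓ) = 2
  r2: exp(ΔT) + (0)·1 = 0 ⇒ exp(ΔT) = 0
Π_4 = Q^-1 · ℓ^2 · v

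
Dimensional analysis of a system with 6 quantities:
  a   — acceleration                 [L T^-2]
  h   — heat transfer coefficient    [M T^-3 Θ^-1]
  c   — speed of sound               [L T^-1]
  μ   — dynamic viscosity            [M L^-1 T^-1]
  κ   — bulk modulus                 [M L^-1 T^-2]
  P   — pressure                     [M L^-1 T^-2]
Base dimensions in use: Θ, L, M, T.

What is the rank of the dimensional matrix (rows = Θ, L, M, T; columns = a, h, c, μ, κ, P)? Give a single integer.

Write exponents as rows Θ,L,M,T / cols a,h,c,μ,κ,P:
  Θ: [ 0 -1  0  0  0  0]
  L: [ 1  0  1 -1 -1 -1]
  M: [ 0  1  0  1  1  1]
  T: [-2 -3 -1 -1 -2 -2]
Row reduction gives pivot columns a,h,c,μ; rank = 4

4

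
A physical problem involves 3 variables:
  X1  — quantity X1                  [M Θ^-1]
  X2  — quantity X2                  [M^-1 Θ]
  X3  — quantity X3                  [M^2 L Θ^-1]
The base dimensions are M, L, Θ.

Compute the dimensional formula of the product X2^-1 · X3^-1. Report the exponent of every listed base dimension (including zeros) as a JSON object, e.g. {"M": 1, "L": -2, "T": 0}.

{"M": -1, "L": -1, "Θ": 0}

Exponent matrix [M,L,Θ] × [X1,X2,X3]:
  M: [ 1 -1  2]
  L: [ 0  0  1]
  Θ: [-1  1 -1]
  [M]: (-1)·-1+(-1)·2 = -1
  [L]: (-1)·0+(-1)·1 = -1
  [Θ]: (-1)·1+(-1)·-1 = 0
⇒ M^-1 L^-1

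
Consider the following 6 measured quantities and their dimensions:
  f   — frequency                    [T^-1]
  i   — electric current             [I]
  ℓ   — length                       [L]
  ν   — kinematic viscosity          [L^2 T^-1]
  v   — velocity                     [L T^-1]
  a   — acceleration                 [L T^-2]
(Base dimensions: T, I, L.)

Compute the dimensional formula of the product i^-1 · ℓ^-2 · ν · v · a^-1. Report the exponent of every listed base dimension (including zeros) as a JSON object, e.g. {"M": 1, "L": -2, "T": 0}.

{"T": 0, "I": -1, "L": 0}

Write exponents as rows T,I,L / cols f,i,ℓ,ν,v,a:
  T: [-1  0  0 -1 -1 -2]
  I: [ 0  1  0  0  0  0]
  L: [ 0  0  1  2  1  1]
  [T]: (-1)·0+(-2)·0+(1)·-1+(1)·-1+(-1)·-2 = 0
  [I]: (-1)·1+(-2)·0+(1)·0+(1)·0+(-1)·0 = -1
  [L]: (-1)·0+(-2)·1+(1)·2+(1)·1+(-1)·1 = 0
⇒ I^-1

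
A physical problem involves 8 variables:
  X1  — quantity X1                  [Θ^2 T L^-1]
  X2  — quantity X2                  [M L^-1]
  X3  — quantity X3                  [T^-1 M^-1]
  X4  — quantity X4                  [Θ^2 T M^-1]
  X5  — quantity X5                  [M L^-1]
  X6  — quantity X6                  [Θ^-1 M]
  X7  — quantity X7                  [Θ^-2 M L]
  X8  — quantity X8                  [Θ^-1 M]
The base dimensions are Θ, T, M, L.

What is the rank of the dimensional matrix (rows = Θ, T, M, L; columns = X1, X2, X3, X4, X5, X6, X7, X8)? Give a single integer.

Dimensional matrix (Θ×T×M×L by X1×X2×X3×X4×X5×X6×X7×X8):
  Θ: [ 2  0  0  2  0 -1 -2 -1]
  T: [ 1  0 -1  1  0  0  0  0]
  M: [ 0  1 -1 -1  1  1  1  1]
  L: [-1 -1  0  0 -1  0  1  0]
RREF → pivots at {X1,X2,X3} ⇒ r = 3

3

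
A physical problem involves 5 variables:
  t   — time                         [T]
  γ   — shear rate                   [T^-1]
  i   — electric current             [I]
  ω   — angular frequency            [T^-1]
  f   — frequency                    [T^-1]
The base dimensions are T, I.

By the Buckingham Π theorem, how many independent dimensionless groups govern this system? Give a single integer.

3

Dimensional matrix (T×I by t×γ×i×ω×f):
  T: [ 1 -1  0 -1 -1]
  I: [ 0  0  1  0  0]
Row reduction gives pivot columns t,i; rank = 2
Π count = n − r = 5 − 2 = 3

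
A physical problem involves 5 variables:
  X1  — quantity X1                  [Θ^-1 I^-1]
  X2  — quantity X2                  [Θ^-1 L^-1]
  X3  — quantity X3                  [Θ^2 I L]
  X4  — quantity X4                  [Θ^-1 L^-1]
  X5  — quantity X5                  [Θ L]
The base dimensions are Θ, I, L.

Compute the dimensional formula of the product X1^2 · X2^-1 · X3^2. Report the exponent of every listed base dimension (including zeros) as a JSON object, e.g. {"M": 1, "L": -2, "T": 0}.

{"Θ": 3, "I": 0, "L": 3}

Dimensional matrix (Θ×I×L by X1×X2×X3×X4×X5):
  Θ: [-1 -1  2 -1  1]
  I: [-1  0  1  0  0]
  L: [ 0 -1  1 -1  1]
  [Θ]: (2)·-1+(-1)·-1+(2)·2 = 3
  [I]: (2)·-1+(-1)·0+(2)·1 = 0
  [L]: (2)·0+(-1)·-1+(2)·1 = 3
⇒ Θ^3 L^3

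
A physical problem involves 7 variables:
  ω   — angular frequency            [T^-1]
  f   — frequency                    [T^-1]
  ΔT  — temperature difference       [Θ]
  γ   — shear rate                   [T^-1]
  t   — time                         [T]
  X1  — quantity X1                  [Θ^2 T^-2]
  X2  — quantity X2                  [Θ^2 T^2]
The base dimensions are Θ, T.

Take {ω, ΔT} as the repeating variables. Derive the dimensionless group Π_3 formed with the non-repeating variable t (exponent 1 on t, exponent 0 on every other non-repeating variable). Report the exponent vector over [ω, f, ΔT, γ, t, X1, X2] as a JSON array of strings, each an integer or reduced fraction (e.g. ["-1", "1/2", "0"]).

["1", "0", "0", "0", "1", "0", "0"]

Dimensional matrix (Θ×T by ω×f×ΔT×γ×t×X1×X2):
  Θ: [ 0  0  1  0  0  2  2]
  T: [-1 -1  0 -1  1 -2  2]
RREF → pivots at {ω,ΔT} ⇒ r = 2
Pivot set = {ω,ΔT}, free = {f,γ,t,X1,X2}
RREF:
  r0: [   1    1    0    1   -1    2   -2]
  r1: [   0    0    1    0    0    2    2]
Fix exponent of t at 1, f at 0, γ at 0, X1 at 0, X2 at 0; solve each RREF row for its pivot's exponent:
  r0: exp(ω) + (-1)·1 = 0 ⇒ exp(ω) = 1
  r1: exp(ΔT) + (0)·1 = 0 ⇒ exp(ΔT) = 0
Π_3 = ω · t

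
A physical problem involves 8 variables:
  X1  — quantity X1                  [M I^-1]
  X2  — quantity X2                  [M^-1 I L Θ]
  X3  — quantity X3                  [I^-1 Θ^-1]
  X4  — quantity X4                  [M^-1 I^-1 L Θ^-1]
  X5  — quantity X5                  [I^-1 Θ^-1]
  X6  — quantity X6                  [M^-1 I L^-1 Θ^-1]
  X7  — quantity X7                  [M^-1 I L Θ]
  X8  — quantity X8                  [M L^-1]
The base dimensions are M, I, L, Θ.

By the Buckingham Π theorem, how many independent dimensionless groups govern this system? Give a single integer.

5

Exponent matrix [M,I,L,Θ] × [X1,X2,X3,X4,X5,X6,X7,X8]:
  M: [ 1 -1  0 -1  0 -1 -1  1]
  I: [-1  1 -1 -1 -1  1  1  0]
  L: [ 0  1  0  1  0 -1  1 -1]
  Θ: [ 0  1 -1 -1 -1 -1  1  0]
RREF → pivots at {X1,X2,X3} ⇒ r = 3
8 vars − rank 3 = 5 Π groups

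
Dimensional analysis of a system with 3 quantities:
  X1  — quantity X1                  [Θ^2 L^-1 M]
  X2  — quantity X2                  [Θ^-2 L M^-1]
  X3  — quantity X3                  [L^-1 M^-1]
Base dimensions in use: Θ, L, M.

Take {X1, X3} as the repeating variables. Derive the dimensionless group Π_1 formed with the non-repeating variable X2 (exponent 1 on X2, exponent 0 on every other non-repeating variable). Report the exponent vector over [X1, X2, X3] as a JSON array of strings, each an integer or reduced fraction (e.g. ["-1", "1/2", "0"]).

Exponent matrix [Θ,L,M] × [X1,X2,X3]:
  Θ: [ 2 -2  0]
  L: [-1  1 -1]
  M: [ 1 -1 -1]
Echelon form has 2 nonzero rows (pivots: X1,X3)
Pivot set = {X1,X3}, free = {X2}
RREF:
  r0: [   1   -1    0]
  r1: [   0    0    1]
  r2: [   0    0    0]
Fix exponent of X2 at 1; solve each RREF row for its pivot's exponent:
  r0: exp(X1) + (-1)·1 = 0 ⇒ exp(X1) = 1
  r1: exp(X3) + (0)·1 = 0 ⇒ exp(X3) = 0
Π_1 = X1 · X2

["1", "1", "0"]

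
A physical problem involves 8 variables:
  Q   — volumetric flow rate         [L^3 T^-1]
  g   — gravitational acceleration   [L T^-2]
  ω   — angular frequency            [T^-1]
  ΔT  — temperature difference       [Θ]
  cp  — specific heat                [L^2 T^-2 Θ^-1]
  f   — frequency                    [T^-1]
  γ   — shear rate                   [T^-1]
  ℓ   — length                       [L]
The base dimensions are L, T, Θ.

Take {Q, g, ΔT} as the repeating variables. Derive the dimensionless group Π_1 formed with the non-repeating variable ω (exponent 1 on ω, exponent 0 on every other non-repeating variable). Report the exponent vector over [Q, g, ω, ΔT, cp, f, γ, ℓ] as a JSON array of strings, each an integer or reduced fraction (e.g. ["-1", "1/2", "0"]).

Exponent matrix [L,T,Θ] × [Q,g,ω,ΔT,cp,f,γ,ℓ]:
  L: [ 3  1  0  0  2  0  0  1]
  T: [-1 -2 -1  0 -2 -1 -1  0]
  Θ: [ 0  0  0  1 -1  0  0  0]
Echelon form has 3 nonzero rows (pivots: Q,g,ΔT)
Pivot set = {Q,g,ΔT}, free = {ω,cp,f,γ,ℓ}
RREF:
  r0: [   1    0 -1/5    0  2/5 -1/5 -1/5  2/5]
  r1: [   0    1  3/5    0  4/5  3/5  3/5 -1/5]
  r2: [   0    0    0    1   -1    0    0    0]
Fix exponent of ω at 1, cp at 0, f at 0, γ at 0, ℓ at 0; solve each RREF row for its pivot's exponent:
  r0: exp(Q) + (-1/5)·1 = 0 ⇒ exp(Q) = 1/5
  r1: exp(g) + (3/5)·1 = 0 ⇒ exp(g) = -3/5
  r2: exp(ΔT) + (0)·1 = 0 ⇒ exp(ΔT) = 0
Π_1 = Q^(1/5) · g^(-3/5) · ω

["1/5", "-3/5", "1", "0", "0", "0", "0", "0"]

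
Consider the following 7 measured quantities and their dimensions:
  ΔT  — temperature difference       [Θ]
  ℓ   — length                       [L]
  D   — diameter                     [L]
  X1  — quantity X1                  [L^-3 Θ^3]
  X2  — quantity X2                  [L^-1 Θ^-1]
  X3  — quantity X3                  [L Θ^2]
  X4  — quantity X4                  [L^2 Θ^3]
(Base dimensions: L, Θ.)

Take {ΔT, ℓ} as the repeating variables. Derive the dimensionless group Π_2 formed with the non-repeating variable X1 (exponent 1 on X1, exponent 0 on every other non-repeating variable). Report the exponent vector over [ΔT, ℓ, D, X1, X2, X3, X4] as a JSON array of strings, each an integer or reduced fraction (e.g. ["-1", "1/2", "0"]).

["-3", "3", "0", "1", "0", "0", "0"]

Exponent matrix [L,Θ] × [ΔT,ℓ,D,X1,X2,X3,X4]:
  L: [ 0  1  1 -3 -1  1  2]
  Θ: [ 1  0  0  3 -1  2  3]
Row reduction gives pivot columns ΔT,ℓ; rank = 2
Repeat: ΔT,ℓ; free: D,X1,X2,X3,X4
RREF:
  r0: [   1    0    0    3   -1    2    3]
  r1: [   0    1    1   -3   -1    1    2]
Fix exponent of X1 at 1, D at 0, X2 at 0, X3 at 0, X4 at 0; solve each RREF row for its pivot's exponent:
  r0: exp(ΔT) + (3)·1 = 0 ⇒ exp(ΔT) = -3
  r1: exp(ℓ) + (-3)·1 = 0 ⇒ exp(ℓ) = 3
Π_2 = ΔT^-3 · ℓ^3 · X1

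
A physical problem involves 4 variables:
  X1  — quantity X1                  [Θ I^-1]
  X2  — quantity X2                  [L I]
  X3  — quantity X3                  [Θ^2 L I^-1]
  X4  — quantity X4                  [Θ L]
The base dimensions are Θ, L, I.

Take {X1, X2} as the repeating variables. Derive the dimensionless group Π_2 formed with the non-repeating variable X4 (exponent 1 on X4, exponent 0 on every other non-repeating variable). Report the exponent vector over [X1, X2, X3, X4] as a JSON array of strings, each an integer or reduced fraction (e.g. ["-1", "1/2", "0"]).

Exponent matrix [Θ,L,I] × [X1,X2,X3,X4]:
  Θ: [ 1  0  2  1]
  L: [ 0  1  1  1]
  I: [-1  1 -1  0]
Row reduction gives pivot columns X1,X2; rank = 2
Pivot set = {X1,X2}, free = {X3,X4}
RREF:
  r0: [   1    0    2    1]
  r1: [   0    1    1    1]
  r2: [   0    0    0    0]
Fix exponent of X4 at 1, X3 at 0; solve each RREF row for its pivot's exponent:
  r0: exp(X1) + (1)·1 = 0 ⇒ exp(X1) = -1
  r1: exp(X2) + (1)·1 = 0 ⇒ exp(X2) = -1
Π_2 = X1^-1 · X2^-1 · X4

["-1", "-1", "0", "1"]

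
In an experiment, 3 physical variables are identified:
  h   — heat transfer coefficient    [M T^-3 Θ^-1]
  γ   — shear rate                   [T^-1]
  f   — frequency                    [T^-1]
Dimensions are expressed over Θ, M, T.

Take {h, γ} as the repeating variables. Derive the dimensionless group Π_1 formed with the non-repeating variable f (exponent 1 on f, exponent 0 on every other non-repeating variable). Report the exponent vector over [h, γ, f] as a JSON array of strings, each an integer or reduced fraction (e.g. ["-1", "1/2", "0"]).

["0", "-1", "1"]

Dimensional matrix (Θ×M×T by h×γ×f):
  Θ: [-1  0  0]
  M: [ 1  0  0]
  T: [-3 -1 -1]
Row reduction gives pivot columns h,γ; rank = 2
Pivot set = {h,γ}, free = {f}
RREF:
  r0: [   1    0    0]
  r1: [   0    1    1]
  r2: [   0    0    0]
Fix exponent of f at 1; solve each RREF row for its pivot's exponent:
  r0: exp(h) + (0)·1 = 0 ⇒ exp(h) = 0
  r1: exp(γ) + (1)·1 = 0 ⇒ exp(γ) = -1
Π_1 = γ^-1 · f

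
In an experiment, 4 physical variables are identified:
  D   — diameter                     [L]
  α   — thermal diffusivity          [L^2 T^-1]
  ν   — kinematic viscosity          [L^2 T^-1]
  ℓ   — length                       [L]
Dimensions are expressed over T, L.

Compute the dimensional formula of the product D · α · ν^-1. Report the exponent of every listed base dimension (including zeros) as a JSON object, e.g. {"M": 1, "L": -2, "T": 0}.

Write exponents as rows T,L / cols D,α,ν,ℓ:
  T: [ 0 -1 -1  0]
  L: [ 1  2  2  1]
  [T]: (1)·0+(1)·-1+(-1)·-1 = 0
  [L]: (1)·1+(1)·2+(-1)·2 = 1
⇒ L

{"T": 0, "L": 1}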